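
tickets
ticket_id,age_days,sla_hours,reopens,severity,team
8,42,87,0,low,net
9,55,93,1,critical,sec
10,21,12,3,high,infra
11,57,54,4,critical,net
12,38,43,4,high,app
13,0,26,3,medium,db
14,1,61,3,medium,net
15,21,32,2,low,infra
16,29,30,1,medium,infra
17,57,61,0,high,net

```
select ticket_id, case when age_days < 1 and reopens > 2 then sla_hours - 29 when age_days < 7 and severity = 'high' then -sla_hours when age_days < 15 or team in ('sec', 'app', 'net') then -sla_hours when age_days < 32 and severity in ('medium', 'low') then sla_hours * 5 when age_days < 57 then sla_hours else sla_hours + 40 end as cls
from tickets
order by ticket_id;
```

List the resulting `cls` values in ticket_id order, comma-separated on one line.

ticket_id=8: age_days < 15 or team in ('sec', 'app', 'net') → -87
ticket_id=9: age_days < 15 or team in ('sec', 'app', 'net') → -93
ticket_id=10: age_days < 57 → 12
ticket_id=11: age_days < 15 or team in ('sec', 'app', 'net') → -54
ticket_id=12: age_days < 15 or team in ('sec', 'app', 'net') → -43
ticket_id=13: age_days < 1 and reopens > 2 → -3
ticket_id=14: age_days < 15 or team in ('sec', 'app', 'net') → -61
ticket_id=15: age_days < 32 and severity in ('medium', 'low') → 160
ticket_id=16: age_days < 32 and severity in ('medium', 'low') → 150
ticket_id=17: age_days < 15 or team in ('sec', 'app', 'net') → -61

-87, -93, 12, -54, -43, -3, -61, 160, 150, -61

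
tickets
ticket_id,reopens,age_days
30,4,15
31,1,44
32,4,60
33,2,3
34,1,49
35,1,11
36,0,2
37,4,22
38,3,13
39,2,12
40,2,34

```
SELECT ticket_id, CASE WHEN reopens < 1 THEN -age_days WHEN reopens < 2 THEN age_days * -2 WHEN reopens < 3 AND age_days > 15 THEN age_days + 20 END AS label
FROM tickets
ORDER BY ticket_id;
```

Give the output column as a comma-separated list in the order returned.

NULL, -88, NULL, NULL, -98, -22, -2, NULL, NULL, NULL, 54

ticket_id=30: (no match → NULL) → NULL
ticket_id=31: reopens < 2 → -88
ticket_id=32: (no match → NULL) → NULL
ticket_id=33: (no match → NULL) → NULL
ticket_id=34: reopens < 2 → -98
ticket_id=35: reopens < 2 → -22
ticket_id=36: reopens < 1 → -2
ticket_id=37: (no match → NULL) → NULL
ticket_id=38: (no match → NULL) → NULL
ticket_id=39: (no match → NULL) → NULL
ticket_id=40: reopens < 3 AND age_days > 15 → 54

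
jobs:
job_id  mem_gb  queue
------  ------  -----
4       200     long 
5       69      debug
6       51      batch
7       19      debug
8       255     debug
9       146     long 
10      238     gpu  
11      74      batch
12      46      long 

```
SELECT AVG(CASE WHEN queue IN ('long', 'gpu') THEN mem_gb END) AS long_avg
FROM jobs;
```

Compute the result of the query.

job_id=4: ✓ → 200
job_id=5: ✗
job_id=6: ✗
job_id=7: ✗
job_id=8: ✗
job_id=9: ✓ → 146
job_id=10: ✓ → 238
job_id=11: ✗
job_id=12: ✓ → 46
long_avg = (200 + 146 + 238 + 46) / 4 = 157.5

157.5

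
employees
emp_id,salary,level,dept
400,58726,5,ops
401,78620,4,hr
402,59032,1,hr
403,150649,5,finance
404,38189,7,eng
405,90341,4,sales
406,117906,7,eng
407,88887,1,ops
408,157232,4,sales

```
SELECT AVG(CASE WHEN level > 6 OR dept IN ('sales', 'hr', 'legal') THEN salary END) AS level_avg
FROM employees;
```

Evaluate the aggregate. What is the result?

90220

emp_id=400: ✗
emp_id=401: ✓ → 78620
emp_id=402: ✓ → 59032
emp_id=403: ✗
emp_id=404: ✓ → 38189
emp_id=405: ✓ → 90341
emp_id=406: ✓ → 117906
emp_id=407: ✗
emp_id=408: ✓ → 157232
level_avg = (78620 + 59032 + 38189 + 90341 + 117906 + 157232) / 6 = 90220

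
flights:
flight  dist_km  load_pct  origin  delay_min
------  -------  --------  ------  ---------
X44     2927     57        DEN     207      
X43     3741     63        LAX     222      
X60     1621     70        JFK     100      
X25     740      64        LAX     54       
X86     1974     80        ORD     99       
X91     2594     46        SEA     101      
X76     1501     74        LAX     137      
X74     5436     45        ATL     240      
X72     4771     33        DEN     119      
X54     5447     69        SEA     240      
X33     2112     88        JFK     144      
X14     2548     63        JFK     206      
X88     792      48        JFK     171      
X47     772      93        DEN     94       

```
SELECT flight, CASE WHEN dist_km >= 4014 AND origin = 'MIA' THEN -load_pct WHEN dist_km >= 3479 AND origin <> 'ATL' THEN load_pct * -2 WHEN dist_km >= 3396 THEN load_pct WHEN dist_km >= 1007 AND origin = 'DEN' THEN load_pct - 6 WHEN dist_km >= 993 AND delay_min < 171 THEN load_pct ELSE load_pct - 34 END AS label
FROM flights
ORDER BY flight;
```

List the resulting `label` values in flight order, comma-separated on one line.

flight=X14: ELSE → 29
flight=X25: ELSE → 30
flight=X33: dist_km >= 993 AND delay_min < 171 → 88
flight=X43: dist_km >= 3479 AND origin <> 'ATL' → -126
flight=X44: dist_km >= 1007 AND origin = 'DEN' → 51
flight=X47: ELSE → 59
flight=X54: dist_km >= 3479 AND origin <> 'ATL' → -138
flight=X60: dist_km >= 993 AND delay_min < 171 → 70
flight=X72: dist_km >= 3479 AND origin <> 'ATL' → -66
flight=X74: dist_km >= 3396 → 45
flight=X76: dist_km >= 993 AND delay_min < 171 → 74
flight=X86: dist_km >= 993 AND delay_min < 171 → 80
flight=X88: ELSE → 14
flight=X91: dist_km >= 993 AND delay_min < 171 → 46

29, 30, 88, -126, 51, 59, -138, 70, -66, 45, 74, 80, 14, 46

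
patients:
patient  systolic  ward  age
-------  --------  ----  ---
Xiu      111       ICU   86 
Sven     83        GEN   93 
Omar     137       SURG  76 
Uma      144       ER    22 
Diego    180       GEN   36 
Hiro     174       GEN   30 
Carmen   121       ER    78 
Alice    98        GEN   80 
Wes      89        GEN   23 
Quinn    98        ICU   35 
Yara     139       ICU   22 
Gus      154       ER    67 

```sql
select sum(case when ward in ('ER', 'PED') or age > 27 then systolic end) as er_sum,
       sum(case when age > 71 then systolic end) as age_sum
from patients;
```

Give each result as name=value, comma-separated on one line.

er_sum=1300, age_sum=550

[er_sum: ward in ('ER', 'PED') or age > 27]
patient=Xiu: ✓ → 111
patient=Sven: ✓ → 83
patient=Omar: ✓ → 137
patient=Uma: ✓ → 144
patient=Diego: ✓ → 180
patient=Hiro: ✓ → 174
patient=Carmen: ✓ → 121
patient=Alice: ✓ → 98
patient=Wes: ✗
patient=Quinn: ✓ → 98
patient=Yara: ✗
patient=Gus: ✓ → 154
er_sum = 111 + 83 + 137 + 144 + 180 + 174 + 121 + 98 + 98 + 154 = 1300
—
[age_sum: age > 71]
patient=Xiu: ✓ → 111
patient=Sven: ✓ → 83
patient=Omar: ✓ → 137
patient=Uma: ✗
patient=Diego: ✗
patient=Hiro: ✗
patient=Carmen: ✓ → 121
patient=Alice: ✓ → 98
patient=Wes: ✗
patient=Quinn: ✗
patient=Yara: ✗
patient=Gus: ✗
age_sum = 111 + 83 + 137 + 121 + 98 = 550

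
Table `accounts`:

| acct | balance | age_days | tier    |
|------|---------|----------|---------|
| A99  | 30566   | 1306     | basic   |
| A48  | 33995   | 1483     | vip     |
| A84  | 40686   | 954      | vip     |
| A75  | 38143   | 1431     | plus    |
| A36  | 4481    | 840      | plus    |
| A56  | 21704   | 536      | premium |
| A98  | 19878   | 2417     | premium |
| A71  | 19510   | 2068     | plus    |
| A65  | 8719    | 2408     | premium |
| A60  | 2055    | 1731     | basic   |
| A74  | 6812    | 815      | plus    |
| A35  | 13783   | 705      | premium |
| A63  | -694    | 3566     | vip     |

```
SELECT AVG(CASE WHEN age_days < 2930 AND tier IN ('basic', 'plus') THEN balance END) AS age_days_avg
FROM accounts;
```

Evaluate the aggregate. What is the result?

16927.8333333333

acct=A99: ✓ → 30566
acct=A48: ✗
acct=A84: ✗
acct=A75: ✓ → 38143
acct=A36: ✓ → 4481
acct=A56: ✗
acct=A98: ✗
acct=A71: ✓ → 19510
acct=A65: ✗
acct=A60: ✓ → 2055
acct=A74: ✓ → 6812
acct=A35: ✗
acct=A63: ✗
age_days_avg = (30566 + 38143 + 4481 + 19510 + 2055 + 6812) / 6 = 16927.8333333333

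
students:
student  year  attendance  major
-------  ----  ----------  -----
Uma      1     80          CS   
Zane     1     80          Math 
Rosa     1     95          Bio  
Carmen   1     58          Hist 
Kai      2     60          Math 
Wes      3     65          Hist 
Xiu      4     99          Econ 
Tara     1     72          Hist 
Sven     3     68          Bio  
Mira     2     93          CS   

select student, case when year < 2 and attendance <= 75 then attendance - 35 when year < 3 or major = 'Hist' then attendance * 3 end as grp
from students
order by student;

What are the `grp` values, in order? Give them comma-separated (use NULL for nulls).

student=Carmen: year < 2 and attendance <= 75 → 23
student=Kai: year < 3 or major = 'Hist' → 180
student=Mira: year < 3 or major = 'Hist' → 279
student=Rosa: year < 3 or major = 'Hist' → 285
student=Sven: (no match → NULL) → NULL
student=Tara: year < 2 and attendance <= 75 → 37
student=Uma: year < 3 or major = 'Hist' → 240
student=Wes: year < 3 or major = 'Hist' → 195
student=Xiu: (no match → NULL) → NULL
student=Zane: year < 3 or major = 'Hist' → 240

23, 180, 279, 285, NULL, 37, 240, 195, NULL, 240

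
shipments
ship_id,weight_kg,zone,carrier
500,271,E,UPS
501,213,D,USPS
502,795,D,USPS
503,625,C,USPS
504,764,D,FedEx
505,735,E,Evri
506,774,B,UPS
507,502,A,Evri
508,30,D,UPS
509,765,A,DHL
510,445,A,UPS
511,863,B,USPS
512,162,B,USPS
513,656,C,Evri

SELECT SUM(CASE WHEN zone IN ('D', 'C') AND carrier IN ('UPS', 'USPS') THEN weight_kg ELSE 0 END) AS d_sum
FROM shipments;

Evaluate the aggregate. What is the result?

1663

ship_id=500: ✗
ship_id=501: ✓ → 213
ship_id=502: ✓ → 795
ship_id=503: ✓ → 625
ship_id=504: ✗
ship_id=505: ✗
ship_id=506: ✗
ship_id=507: ✗
ship_id=508: ✓ → 30
ship_id=509: ✗
ship_id=510: ✗
ship_id=511: ✗
ship_id=512: ✗
ship_id=513: ✗
d_sum = 213 + 795 + 625 + 30 = 1663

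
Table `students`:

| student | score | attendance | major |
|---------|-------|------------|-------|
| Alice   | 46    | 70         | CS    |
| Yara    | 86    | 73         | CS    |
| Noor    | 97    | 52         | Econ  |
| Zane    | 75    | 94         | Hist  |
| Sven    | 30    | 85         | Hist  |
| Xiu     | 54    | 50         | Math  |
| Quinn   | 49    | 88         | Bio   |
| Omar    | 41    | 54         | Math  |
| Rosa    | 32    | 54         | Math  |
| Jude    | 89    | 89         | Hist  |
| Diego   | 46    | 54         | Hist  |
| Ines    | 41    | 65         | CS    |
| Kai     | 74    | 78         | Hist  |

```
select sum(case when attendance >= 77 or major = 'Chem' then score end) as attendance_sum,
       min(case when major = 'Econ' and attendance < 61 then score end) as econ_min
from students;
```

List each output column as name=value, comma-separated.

[attendance_sum: attendance >= 77 or major = 'Chem']
student=Alice: ✗
student=Yara: ✗
student=Noor: ✗
student=Zane: ✓ → 75
student=Sven: ✓ → 30
student=Xiu: ✗
student=Quinn: ✓ → 49
student=Omar: ✗
student=Rosa: ✗
student=Jude: ✓ → 89
student=Diego: ✗
student=Ines: ✗
student=Kai: ✓ → 74
attendance_sum = 75 + 30 + 49 + 89 + 74 = 317
—
[econ_min: major = 'Econ' and attendance < 61]
student=Alice: ✗
student=Yara: ✗
student=Noor: ✓ → 97
student=Zane: ✗
student=Sven: ✗
student=Xiu: ✗
student=Quinn: ✗
student=Omar: ✗
student=Rosa: ✗
student=Jude: ✗
student=Diego: ✗
student=Ines: ✗
student=Kai: ✗
econ_min = MIN(97) = 97

attendance_sum=317, econ_min=97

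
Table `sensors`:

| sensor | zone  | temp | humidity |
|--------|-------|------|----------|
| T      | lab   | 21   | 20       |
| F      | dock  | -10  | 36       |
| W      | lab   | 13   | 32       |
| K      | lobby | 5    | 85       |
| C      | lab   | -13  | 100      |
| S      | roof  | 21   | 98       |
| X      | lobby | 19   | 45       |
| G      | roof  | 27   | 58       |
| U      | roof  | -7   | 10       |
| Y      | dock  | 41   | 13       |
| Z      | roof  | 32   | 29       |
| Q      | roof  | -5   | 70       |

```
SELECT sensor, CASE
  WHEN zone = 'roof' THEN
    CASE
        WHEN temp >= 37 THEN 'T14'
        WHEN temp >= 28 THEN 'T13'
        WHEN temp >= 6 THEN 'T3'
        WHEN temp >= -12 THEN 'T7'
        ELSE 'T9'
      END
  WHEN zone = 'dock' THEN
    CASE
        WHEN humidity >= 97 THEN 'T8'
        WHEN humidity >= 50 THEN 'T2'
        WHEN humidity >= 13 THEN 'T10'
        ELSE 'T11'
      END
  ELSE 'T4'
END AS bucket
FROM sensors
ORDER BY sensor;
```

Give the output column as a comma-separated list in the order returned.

sensor=C: zone='lab' → outer ELSE → T4
sensor=F: zone='dock' → inner[humidity >= 13] → T10
sensor=G: zone='roof' → inner[temp >= 6] → T3
sensor=K: zone='lobby' → outer ELSE → T4
sensor=Q: zone='roof' → inner[temp >= -12] → T7
sensor=S: zone='roof' → inner[temp >= 6] → T3
sensor=T: zone='lab' → outer ELSE → T4
sensor=U: zone='roof' → inner[temp >= -12] → T7
sensor=W: zone='lab' → outer ELSE → T4
sensor=X: zone='lobby' → outer ELSE → T4
sensor=Y: zone='dock' → inner[humidity >= 13] → T10
sensor=Z: zone='roof' → inner[temp >= 28] → T13

T4, T10, T3, T4, T7, T3, T4, T7, T4, T4, T10, T13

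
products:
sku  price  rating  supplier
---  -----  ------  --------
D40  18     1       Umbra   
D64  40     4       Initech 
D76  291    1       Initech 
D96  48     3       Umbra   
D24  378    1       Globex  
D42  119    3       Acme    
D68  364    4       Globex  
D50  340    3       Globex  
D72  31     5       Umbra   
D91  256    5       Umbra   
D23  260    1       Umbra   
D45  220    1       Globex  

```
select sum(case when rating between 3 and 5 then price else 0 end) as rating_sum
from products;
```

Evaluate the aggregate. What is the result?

sku=D40: ✗
sku=D64: ✓ → 40
sku=D76: ✗
sku=D96: ✓ → 48
sku=D24: ✗
sku=D42: ✓ → 119
sku=D68: ✓ → 364
sku=D50: ✓ → 340
sku=D72: ✓ → 31
sku=D91: ✓ → 256
sku=D23: ✗
sku=D45: ✗
rating_sum = 40 + 48 + 119 + 364 + 340 + 31 + 256 = 1198

1198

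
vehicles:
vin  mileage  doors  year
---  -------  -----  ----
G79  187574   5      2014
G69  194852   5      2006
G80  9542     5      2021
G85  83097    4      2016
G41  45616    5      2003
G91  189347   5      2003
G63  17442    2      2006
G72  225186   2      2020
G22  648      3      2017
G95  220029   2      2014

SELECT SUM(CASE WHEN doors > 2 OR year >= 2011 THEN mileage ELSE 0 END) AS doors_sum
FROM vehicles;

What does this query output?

1155891

vin=G79: ✓ → 187574
vin=G69: ✓ → 194852
vin=G80: ✓ → 9542
vin=G85: ✓ → 83097
vin=G41: ✓ → 45616
vin=G91: ✓ → 189347
vin=G63: ✗
vin=G72: ✓ → 225186
vin=G22: ✓ → 648
vin=G95: ✓ → 220029
doors_sum = 187574 + 194852 + 9542 + 83097 + 45616 + 189347 + 225186 + 648 + 220029 = 1155891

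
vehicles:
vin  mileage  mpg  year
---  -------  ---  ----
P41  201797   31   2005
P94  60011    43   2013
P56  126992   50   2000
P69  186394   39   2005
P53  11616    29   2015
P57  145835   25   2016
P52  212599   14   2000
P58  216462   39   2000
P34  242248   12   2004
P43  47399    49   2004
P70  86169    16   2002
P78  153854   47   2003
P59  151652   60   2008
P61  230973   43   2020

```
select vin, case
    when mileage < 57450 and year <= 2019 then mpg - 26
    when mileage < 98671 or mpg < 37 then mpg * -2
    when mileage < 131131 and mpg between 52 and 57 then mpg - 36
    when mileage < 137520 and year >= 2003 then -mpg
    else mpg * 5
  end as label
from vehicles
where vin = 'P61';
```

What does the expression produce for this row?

215

vin = P61: mileage=230973, mpg=43, year=2020.
mileage < 57450 and year <= 2019 → false
mileage < 98671 or mpg < 37 → false
mileage < 131131 and mpg between 52 and 57 → false
mileage < 137520 and year >= 2003 → false
No prior WHEN matched → ELSE → 215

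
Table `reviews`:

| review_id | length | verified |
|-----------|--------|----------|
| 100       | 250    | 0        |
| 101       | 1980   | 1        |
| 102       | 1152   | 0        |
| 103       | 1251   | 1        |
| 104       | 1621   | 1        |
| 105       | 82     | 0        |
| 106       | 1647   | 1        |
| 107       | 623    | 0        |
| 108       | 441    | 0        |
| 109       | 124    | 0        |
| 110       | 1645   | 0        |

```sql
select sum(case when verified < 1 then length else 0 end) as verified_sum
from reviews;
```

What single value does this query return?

review_id=100: ✓ → 250
review_id=101: ✗
review_id=102: ✓ → 1152
review_id=103: ✗
review_id=104: ✗
review_id=105: ✓ → 82
review_id=106: ✗
review_id=107: ✓ → 623
review_id=108: ✓ → 441
review_id=109: ✓ → 124
review_id=110: ✓ → 1645
verified_sum = 250 + 1152 + 82 + 623 + 441 + 124 + 1645 = 4317

4317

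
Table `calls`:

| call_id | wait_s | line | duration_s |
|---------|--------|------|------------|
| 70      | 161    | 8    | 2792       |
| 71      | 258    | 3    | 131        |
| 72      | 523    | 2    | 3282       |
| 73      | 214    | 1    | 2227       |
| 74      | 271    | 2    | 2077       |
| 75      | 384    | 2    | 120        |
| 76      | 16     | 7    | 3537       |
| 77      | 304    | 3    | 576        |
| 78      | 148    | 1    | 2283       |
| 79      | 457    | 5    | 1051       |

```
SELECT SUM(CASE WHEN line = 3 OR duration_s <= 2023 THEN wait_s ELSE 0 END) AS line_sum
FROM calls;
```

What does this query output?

call_id=70: ✗
call_id=71: ✓ → 258
call_id=72: ✗
call_id=73: ✗
call_id=74: ✗
call_id=75: ✓ → 384
call_id=76: ✗
call_id=77: ✓ → 304
call_id=78: ✗
call_id=79: ✓ → 457
line_sum = 258 + 384 + 304 + 457 = 1403

1403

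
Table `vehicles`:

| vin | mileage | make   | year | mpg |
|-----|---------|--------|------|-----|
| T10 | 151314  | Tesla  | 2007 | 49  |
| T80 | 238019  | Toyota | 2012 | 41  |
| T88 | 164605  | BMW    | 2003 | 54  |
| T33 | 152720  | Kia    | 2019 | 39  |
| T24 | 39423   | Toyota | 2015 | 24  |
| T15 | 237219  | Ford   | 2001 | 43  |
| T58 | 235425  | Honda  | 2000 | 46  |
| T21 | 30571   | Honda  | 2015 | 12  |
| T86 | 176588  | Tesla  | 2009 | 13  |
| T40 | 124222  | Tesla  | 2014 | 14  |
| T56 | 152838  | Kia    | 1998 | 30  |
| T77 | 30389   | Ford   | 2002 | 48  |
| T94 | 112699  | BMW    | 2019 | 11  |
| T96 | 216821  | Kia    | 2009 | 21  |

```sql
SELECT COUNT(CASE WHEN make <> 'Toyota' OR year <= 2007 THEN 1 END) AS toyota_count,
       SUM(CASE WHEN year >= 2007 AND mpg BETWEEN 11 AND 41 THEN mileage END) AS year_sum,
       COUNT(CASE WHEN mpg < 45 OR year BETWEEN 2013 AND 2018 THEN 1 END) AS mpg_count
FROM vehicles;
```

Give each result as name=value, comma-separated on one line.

toyota_count=12, year_sum=1091063, mpg_count=10

[toyota_count: make <> 'Toyota' OR year <= 2007]
vin=T10: ✓ → 1
vin=T80: ✗
vin=T88: ✓ → 1
vin=T33: ✓ → 1
vin=T24: ✗
vin=T15: ✓ → 1
vin=T58: ✓ → 1
vin=T21: ✓ → 1
vin=T86: ✓ → 1
vin=T40: ✓ → 1
vin=T56: ✓ → 1
vin=T77: ✓ → 1
vin=T94: ✓ → 1
vin=T96: ✓ → 1
toyota_count = COUNT(1, 1, 1, 1, 1, 1, 1, 1, 1, 1, 1, 1) = 12
—
[year_sum: year >= 2007 AND mpg BETWEEN 11 AND 41]
vin=T10: ✗
vin=T80: ✓ → 238019
vin=T88: ✗
vin=T33: ✓ → 152720
vin=T24: ✓ → 39423
vin=T15: ✗
vin=T58: ✗
vin=T21: ✓ → 30571
vin=T86: ✓ → 176588
vin=T40: ✓ → 124222
vin=T56: ✗
vin=T77: ✗
vin=T94: ✓ → 112699
vin=T96: ✓ → 216821
year_sum = 238019 + 152720 + 39423 + 30571 + 176588 + 124222 + 112699 + 216821 = 1091063
—
[mpg_count: mpg < 45 OR year BETWEEN 2013 AND 2018]
vin=T10: ✗
vin=T80: ✓ → 1
vin=T88: ✗
vin=T33: ✓ → 1
vin=T24: ✓ → 1
vin=T15: ✓ → 1
vin=T58: ✗
vin=T21: ✓ → 1
vin=T86: ✓ → 1
vin=T40: ✓ → 1
vin=T56: ✓ → 1
vin=T77: ✗
vin=T94: ✓ → 1
vin=T96: ✓ → 1
mpg_count = COUNT(1, 1, 1, 1, 1, 1, 1, 1, 1, 1) = 10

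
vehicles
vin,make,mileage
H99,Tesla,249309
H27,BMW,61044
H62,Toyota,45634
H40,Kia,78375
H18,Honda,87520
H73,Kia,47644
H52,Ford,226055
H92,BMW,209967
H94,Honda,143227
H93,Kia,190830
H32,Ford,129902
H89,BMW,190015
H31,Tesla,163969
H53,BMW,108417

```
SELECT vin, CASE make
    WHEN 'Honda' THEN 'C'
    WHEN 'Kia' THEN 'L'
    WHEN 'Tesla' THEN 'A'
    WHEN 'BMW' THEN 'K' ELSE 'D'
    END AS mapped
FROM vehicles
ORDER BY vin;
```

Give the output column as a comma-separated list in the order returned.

vin=H18: make='Honda' → C
vin=H27: make='BMW' → K
vin=H31: make='Tesla' → A
vin=H32: ELSE → D
vin=H40: make='Kia' → L
vin=H52: ELSE → D
vin=H53: make='BMW' → K
vin=H62: ELSE → D
vin=H73: make='Kia' → L
vin=H89: make='BMW' → K
vin=H92: make='BMW' → K
vin=H93: make='Kia' → L
vin=H94: make='Honda' → C
vin=H99: make='Tesla' → A

C, K, A, D, L, D, K, D, L, K, K, L, C, A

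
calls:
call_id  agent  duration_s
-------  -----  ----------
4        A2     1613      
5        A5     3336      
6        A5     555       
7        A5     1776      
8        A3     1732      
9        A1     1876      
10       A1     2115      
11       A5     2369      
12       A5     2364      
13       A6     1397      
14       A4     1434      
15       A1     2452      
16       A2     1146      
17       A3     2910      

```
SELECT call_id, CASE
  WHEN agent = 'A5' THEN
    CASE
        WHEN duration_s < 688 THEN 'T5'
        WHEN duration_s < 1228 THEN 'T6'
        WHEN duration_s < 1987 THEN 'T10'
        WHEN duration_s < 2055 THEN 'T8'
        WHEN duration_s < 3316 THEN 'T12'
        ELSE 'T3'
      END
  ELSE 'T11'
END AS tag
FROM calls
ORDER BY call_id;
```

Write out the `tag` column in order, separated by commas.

call_id=4: agent='A2' → outer ELSE → T11
call_id=5: agent='A5' → inner[ELSE] → T3
call_id=6: agent='A5' → inner[duration_s < 688] → T5
call_id=7: agent='A5' → inner[duration_s < 1987] → T10
call_id=8: agent='A3' → outer ELSE → T11
call_id=9: agent='A1' → outer ELSE → T11
call_id=10: agent='A1' → outer ELSE → T11
call_id=11: agent='A5' → inner[duration_s < 3316] → T12
call_id=12: agent='A5' → inner[duration_s < 3316] → T12
call_id=13: agent='A6' → outer ELSE → T11
call_id=14: agent='A4' → outer ELSE → T11
call_id=15: agent='A1' → outer ELSE → T11
call_id=16: agent='A2' → outer ELSE → T11
call_id=17: agent='A3' → outer ELSE → T11

T11, T3, T5, T10, T11, T11, T11, T12, T12, T11, T11, T11, T11, T11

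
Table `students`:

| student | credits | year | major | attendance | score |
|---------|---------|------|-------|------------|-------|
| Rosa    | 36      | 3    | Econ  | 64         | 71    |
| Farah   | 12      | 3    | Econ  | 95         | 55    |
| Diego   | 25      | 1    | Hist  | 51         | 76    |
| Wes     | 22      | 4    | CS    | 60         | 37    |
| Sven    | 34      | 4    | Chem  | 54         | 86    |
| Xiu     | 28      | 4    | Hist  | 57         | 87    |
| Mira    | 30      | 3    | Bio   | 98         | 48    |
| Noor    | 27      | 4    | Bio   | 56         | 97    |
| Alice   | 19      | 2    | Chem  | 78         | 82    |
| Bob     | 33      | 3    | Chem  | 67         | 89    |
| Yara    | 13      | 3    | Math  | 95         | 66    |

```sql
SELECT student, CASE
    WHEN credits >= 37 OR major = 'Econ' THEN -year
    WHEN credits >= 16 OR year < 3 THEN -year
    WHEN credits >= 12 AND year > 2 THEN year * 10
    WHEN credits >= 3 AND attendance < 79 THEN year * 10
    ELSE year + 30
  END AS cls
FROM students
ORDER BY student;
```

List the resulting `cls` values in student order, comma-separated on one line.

-2, -3, -1, -3, -3, -4, -3, -4, -4, -4, 30

student=Alice: credits >= 16 OR year < 3 → -2
student=Bob: credits >= 16 OR year < 3 → -3
student=Diego: credits >= 16 OR year < 3 → -1
student=Farah: credits >= 37 OR major = 'Econ' → -3
student=Mira: credits >= 16 OR year < 3 → -3
student=Noor: credits >= 16 OR year < 3 → -4
student=Rosa: credits >= 37 OR major = 'Econ' → -3
student=Sven: credits >= 16 OR year < 3 → -4
student=Wes: credits >= 16 OR year < 3 → -4
student=Xiu: credits >= 16 OR year < 3 → -4
student=Yara: credits >= 12 AND year > 2 → 30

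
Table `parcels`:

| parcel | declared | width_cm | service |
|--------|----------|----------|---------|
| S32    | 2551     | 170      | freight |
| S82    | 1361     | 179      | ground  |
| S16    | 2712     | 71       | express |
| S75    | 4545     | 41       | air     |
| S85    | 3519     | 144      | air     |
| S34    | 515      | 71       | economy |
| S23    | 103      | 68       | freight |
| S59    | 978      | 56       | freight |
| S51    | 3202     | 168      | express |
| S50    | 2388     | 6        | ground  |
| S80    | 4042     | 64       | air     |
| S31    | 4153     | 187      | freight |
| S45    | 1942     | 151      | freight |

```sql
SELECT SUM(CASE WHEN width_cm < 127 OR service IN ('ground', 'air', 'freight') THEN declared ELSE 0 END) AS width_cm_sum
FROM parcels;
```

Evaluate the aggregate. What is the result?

parcel=S32: ✓ → 2551
parcel=S82: ✓ → 1361
parcel=S16: ✓ → 2712
parcel=S75: ✓ → 4545
parcel=S85: ✓ → 3519
parcel=S34: ✓ → 515
parcel=S23: ✓ → 103
parcel=S59: ✓ → 978
parcel=S51: ✗
parcel=S50: ✓ → 2388
parcel=S80: ✓ → 4042
parcel=S31: ✓ → 4153
parcel=S45: ✓ → 1942
width_cm_sum = 2551 + 1361 + 2712 + 4545 + 3519 + 515 + 103 + 978 + 2388 + 4042 + 4153 + 1942 = 28809

28809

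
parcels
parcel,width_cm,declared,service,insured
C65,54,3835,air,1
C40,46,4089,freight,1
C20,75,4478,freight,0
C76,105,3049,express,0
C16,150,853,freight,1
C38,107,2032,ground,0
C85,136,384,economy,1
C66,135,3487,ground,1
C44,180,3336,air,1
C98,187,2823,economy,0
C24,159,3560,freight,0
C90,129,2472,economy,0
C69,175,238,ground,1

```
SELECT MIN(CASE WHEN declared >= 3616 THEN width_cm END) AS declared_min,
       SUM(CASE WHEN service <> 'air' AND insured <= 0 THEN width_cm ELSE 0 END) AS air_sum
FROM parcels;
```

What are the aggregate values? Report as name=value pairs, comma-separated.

[declared_min: declared >= 3616]
parcel=C65: ✓ → 54
parcel=C40: ✓ → 46
parcel=C20: ✓ → 75
parcel=C76: ✗
parcel=C16: ✗
parcel=C38: ✗
parcel=C85: ✗
parcel=C66: ✗
parcel=C44: ✗
parcel=C98: ✗
parcel=C24: ✗
parcel=C90: ✗
parcel=C69: ✗
declared_min = MIN(54, 46, 75) = 46
—
[air_sum: service <> 'air' AND insured <= 0]
parcel=C65: ✗
parcel=C40: ✗
parcel=C20: ✓ → 75
parcel=C76: ✓ → 105
parcel=C16: ✗
parcel=C38: ✓ → 107
parcel=C85: ✗
parcel=C66: ✗
parcel=C44: ✗
parcel=C98: ✓ → 187
parcel=C24: ✓ → 159
parcel=C90: ✓ → 129
parcel=C69: ✗
air_sum = 75 + 105 + 107 + 187 + 159 + 129 = 762

declared_min=46, air_sum=762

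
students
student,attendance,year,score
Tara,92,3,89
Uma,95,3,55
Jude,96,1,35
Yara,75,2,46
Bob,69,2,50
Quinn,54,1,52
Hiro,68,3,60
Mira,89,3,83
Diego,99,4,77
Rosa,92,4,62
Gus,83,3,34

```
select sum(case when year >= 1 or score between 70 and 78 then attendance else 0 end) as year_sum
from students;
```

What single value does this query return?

912

student=Tara: ✓ → 92
student=Uma: ✓ → 95
student=Jude: ✓ → 96
student=Yara: ✓ → 75
student=Bob: ✓ → 69
student=Quinn: ✓ → 54
student=Hiro: ✓ → 68
student=Mira: ✓ → 89
student=Diego: ✓ → 99
student=Rosa: ✓ → 92
student=Gus: ✓ → 83
year_sum = 92 + 95 + 96 + 75 + 69 + 54 + 68 + 89 + 99 + 92 + 83 = 912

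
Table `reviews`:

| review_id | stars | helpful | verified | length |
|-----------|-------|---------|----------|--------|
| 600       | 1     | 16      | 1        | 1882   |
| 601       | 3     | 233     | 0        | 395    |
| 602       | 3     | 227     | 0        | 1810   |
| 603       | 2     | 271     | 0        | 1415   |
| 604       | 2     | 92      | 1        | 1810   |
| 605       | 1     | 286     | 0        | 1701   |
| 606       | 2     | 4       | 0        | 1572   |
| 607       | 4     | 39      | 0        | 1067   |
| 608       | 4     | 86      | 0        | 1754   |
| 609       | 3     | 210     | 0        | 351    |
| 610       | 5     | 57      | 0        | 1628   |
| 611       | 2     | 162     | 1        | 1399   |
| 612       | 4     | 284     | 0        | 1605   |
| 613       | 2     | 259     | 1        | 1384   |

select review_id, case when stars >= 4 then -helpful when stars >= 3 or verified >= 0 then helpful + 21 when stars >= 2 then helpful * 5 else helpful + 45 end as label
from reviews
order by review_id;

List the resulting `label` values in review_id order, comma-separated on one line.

review_id=600: stars >= 3 or verified >= 0 → 37
review_id=601: stars >= 3 or verified >= 0 → 254
review_id=602: stars >= 3 or verified >= 0 → 248
review_id=603: stars >= 3 or verified >= 0 → 292
review_id=604: stars >= 3 or verified >= 0 → 113
review_id=605: stars >= 3 or verified >= 0 → 307
review_id=606: stars >= 3 or verified >= 0 → 25
review_id=607: stars >= 4 → -39
review_id=608: stars >= 4 → -86
review_id=609: stars >= 3 or verified >= 0 → 231
review_id=610: stars >= 4 → -57
review_id=611: stars >= 3 or verified >= 0 → 183
review_id=612: stars >= 4 → -284
review_id=613: stars >= 3 or verified >= 0 → 280

37, 254, 248, 292, 113, 307, 25, -39, -86, 231, -57, 183, -284, 280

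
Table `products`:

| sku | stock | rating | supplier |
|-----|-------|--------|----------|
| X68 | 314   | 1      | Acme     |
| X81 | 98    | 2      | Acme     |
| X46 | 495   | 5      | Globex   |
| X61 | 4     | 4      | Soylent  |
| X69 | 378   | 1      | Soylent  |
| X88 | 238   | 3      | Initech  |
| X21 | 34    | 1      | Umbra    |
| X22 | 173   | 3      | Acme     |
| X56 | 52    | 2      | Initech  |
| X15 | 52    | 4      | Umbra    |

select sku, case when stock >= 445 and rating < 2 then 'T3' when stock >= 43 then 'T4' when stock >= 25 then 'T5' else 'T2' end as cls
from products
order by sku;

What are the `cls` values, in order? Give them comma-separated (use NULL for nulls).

T4, T5, T4, T4, T4, T2, T4, T4, T4, T4

sku=X15: stock >= 43 → T4
sku=X21: stock >= 25 → T5
sku=X22: stock >= 43 → T4
sku=X46: stock >= 43 → T4
sku=X56: stock >= 43 → T4
sku=X61: ELSE → T2
sku=X68: stock >= 43 → T4
sku=X69: stock >= 43 → T4
sku=X81: stock >= 43 → T4
sku=X88: stock >= 43 → T4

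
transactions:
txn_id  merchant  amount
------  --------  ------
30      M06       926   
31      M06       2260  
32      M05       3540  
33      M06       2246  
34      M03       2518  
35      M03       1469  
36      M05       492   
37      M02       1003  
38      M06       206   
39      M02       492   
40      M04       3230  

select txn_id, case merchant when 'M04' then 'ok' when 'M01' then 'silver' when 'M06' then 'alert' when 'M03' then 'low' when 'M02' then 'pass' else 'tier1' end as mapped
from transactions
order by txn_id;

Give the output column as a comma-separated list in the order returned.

alert, alert, tier1, alert, low, low, tier1, pass, alert, pass, ok

txn_id=30: merchant='M06' → alert
txn_id=31: merchant='M06' → alert
txn_id=32: ELSE → tier1
txn_id=33: merchant='M06' → alert
txn_id=34: merchant='M03' → low
txn_id=35: merchant='M03' → low
txn_id=36: ELSE → tier1
txn_id=37: merchant='M02' → pass
txn_id=38: merchant='M06' → alert
txn_id=39: merchant='M02' → pass
txn_id=40: merchant='M04' → ok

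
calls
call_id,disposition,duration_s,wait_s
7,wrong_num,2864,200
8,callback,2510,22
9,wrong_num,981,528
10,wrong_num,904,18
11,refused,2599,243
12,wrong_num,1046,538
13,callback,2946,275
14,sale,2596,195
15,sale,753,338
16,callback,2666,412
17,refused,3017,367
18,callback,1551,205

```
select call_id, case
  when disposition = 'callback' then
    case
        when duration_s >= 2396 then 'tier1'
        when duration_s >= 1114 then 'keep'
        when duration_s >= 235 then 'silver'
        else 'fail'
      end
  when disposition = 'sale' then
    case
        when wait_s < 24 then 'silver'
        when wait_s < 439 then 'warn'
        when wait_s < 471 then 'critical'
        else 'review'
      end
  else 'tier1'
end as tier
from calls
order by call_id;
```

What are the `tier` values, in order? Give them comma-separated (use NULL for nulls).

call_id=7: disposition='wrong_num' → outer ELSE → tier1
call_id=8: disposition='callback' → inner[duration_s >= 2396] → tier1
call_id=9: disposition='wrong_num' → outer ELSE → tier1
call_id=10: disposition='wrong_num' → outer ELSE → tier1
call_id=11: disposition='refused' → outer ELSE → tier1
call_id=12: disposition='wrong_num' → outer ELSE → tier1
call_id=13: disposition='callback' → inner[duration_s >= 2396] → tier1
call_id=14: disposition='sale' → inner[wait_s < 439] → warn
call_id=15: disposition='sale' → inner[wait_s < 439] → warn
call_id=16: disposition='callback' → inner[duration_s >= 2396] → tier1
call_id=17: disposition='refused' → outer ELSE → tier1
call_id=18: disposition='callback' → inner[duration_s >= 1114] → keep

tier1, tier1, tier1, tier1, tier1, tier1, tier1, warn, warn, tier1, tier1, keep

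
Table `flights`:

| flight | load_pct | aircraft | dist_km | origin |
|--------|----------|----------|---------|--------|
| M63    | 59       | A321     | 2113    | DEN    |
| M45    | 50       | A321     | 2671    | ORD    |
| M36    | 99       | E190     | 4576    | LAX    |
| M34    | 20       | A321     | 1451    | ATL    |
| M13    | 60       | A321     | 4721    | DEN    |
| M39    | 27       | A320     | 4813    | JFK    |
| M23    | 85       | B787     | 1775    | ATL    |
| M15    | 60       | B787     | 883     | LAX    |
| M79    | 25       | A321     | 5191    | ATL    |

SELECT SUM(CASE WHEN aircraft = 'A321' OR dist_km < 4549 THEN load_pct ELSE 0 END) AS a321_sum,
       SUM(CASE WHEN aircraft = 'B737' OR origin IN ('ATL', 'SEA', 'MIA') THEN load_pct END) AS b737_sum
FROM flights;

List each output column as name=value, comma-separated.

[a321_sum: aircraft = 'A321' OR dist_km < 4549]
flight=M63: ✓ → 59
flight=M45: ✓ → 50
flight=M36: ✗
flight=M34: ✓ → 20
flight=M13: ✓ → 60
flight=M39: ✗
flight=M23: ✓ → 85
flight=M15: ✓ → 60
flight=M79: ✓ → 25
a321_sum = 59 + 50 + 20 + 60 + 85 + 60 + 25 = 359
—
[b737_sum: aircraft = 'B737' OR origin IN ('ATL', 'SEA', 'MIA')]
flight=M63: ✗
flight=M45: ✗
flight=M36: ✗
flight=M34: ✓ → 20
flight=M13: ✗
flight=M39: ✗
flight=M23: ✓ → 85
flight=M15: ✗
flight=M79: ✓ → 25
b737_sum = 20 + 85 + 25 = 130

a321_sum=359, b737_sum=130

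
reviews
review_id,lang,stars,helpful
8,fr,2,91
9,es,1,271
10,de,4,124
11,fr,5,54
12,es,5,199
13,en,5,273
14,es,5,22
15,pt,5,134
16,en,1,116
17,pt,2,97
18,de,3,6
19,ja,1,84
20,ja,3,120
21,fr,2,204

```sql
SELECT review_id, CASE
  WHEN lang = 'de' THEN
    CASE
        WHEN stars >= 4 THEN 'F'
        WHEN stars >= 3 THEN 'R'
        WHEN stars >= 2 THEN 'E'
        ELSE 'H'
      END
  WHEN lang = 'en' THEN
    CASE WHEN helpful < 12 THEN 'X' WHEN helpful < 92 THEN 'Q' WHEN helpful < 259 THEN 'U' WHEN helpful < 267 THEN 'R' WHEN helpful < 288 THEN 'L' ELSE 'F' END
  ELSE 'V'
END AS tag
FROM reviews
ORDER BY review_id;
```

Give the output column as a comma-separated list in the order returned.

review_id=8: lang='fr' → outer ELSE → V
review_id=9: lang='es' → outer ELSE → V
review_id=10: lang='de' → inner[stars >= 4] → F
review_id=11: lang='fr' → outer ELSE → V
review_id=12: lang='es' → outer ELSE → V
review_id=13: lang='en' → inner[helpful < 288] → L
review_id=14: lang='es' → outer ELSE → V
review_id=15: lang='pt' → outer ELSE → V
review_id=16: lang='en' → inner[helpful < 259] → U
review_id=17: lang='pt' → outer ELSE → V
review_id=18: lang='de' → inner[stars >= 3] → R
review_id=19: lang='ja' → outer ELSE → V
review_id=20: lang='ja' → outer ELSE → V
review_id=21: lang='fr' → outer ELSE → V

V, V, F, V, V, L, V, V, U, V, R, V, V, V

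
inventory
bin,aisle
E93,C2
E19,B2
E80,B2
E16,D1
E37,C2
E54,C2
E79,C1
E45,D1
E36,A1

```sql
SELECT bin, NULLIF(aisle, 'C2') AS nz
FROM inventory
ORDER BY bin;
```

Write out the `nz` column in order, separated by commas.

bin=E16: aisle=D1 vs C2: differ → D1
bin=E19: aisle=B2 vs C2: differ → B2
bin=E36: aisle=A1 vs C2: differ → A1
bin=E37: aisle=C2 vs C2: equal → NULL
bin=E45: aisle=D1 vs C2: differ → D1
bin=E54: aisle=C2 vs C2: equal → NULL
bin=E79: aisle=C1 vs C2: differ → C1
bin=E80: aisle=B2 vs C2: differ → B2
bin=E93: aisle=C2 vs C2: equal → NULL

D1, B2, A1, NULL, D1, NULL, C1, B2, NULL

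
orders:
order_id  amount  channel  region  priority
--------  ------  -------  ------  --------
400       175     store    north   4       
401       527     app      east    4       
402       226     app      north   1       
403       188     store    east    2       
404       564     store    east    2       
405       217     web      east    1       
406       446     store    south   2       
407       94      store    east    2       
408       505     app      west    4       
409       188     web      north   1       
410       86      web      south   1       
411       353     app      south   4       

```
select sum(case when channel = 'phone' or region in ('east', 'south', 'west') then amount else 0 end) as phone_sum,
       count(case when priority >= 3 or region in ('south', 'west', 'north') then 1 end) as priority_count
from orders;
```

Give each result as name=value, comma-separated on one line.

phone_sum=2980, priority_count=8

[phone_sum: channel = 'phone' or region in ('east', 'south', 'west')]
order_id=400: ✗
order_id=401: ✓ → 527
order_id=402: ✗
order_id=403: ✓ → 188
order_id=404: ✓ → 564
order_id=405: ✓ → 217
order_id=406: ✓ → 446
order_id=407: ✓ → 94
order_id=408: ✓ → 505
order_id=409: ✗
order_id=410: ✓ → 86
order_id=411: ✓ → 353
phone_sum = 527 + 188 + 564 + 217 + 446 + 94 + 505 + 86 + 353 = 2980
—
[priority_count: priority >= 3 or region in ('south', 'west', 'north')]
order_id=400: ✓ → 1
order_id=401: ✓ → 1
order_id=402: ✓ → 1
order_id=403: ✗
order_id=404: ✗
order_id=405: ✗
order_id=406: ✓ → 1
order_id=407: ✗
order_id=408: ✓ → 1
order_id=409: ✓ → 1
order_id=410: ✓ → 1
order_id=411: ✓ → 1
priority_count = COUNT(1, 1, 1, 1, 1, 1, 1, 1) = 8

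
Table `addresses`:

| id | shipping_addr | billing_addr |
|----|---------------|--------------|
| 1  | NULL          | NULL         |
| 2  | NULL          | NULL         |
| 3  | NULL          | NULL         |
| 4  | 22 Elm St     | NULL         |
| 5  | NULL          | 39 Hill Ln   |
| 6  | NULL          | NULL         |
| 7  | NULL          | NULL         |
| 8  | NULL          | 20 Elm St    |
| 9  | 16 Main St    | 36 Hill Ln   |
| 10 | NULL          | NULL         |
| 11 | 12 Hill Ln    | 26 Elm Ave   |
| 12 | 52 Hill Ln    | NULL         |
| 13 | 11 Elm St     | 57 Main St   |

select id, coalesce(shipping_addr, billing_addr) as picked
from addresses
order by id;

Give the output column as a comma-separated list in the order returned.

id=1: shipping_addr=NULL, billing_addr=NULL (all NULL) → NULL
id=2: shipping_addr=NULL, billing_addr=NULL (all NULL) → NULL
id=3: shipping_addr=NULL, billing_addr=NULL (all NULL) → NULL
id=4: shipping_addr=22 Elm St → 22 Elm St
id=5: shipping_addr=NULL, billing_addr=39 Hill Ln → 39 Hill Ln
id=6: shipping_addr=NULL, billing_addr=NULL (all NULL) → NULL
id=7: shipping_addr=NULL, billing_addr=NULL (all NULL) → NULL
id=8: shipping_addr=NULL, billing_addr=20 Elm St → 20 Elm St
id=9: shipping_addr=16 Main St → 16 Main St
id=10: shipping_addr=NULL, billing_addr=NULL (all NULL) → NULL
id=11: shipping_addr=12 Hill Ln → 12 Hill Ln
id=12: shipping_addr=52 Hill Ln → 52 Hill Ln
id=13: shipping_addr=11 Elm St → 11 Elm St

NULL, NULL, NULL, 22 Elm St, 39 Hill Ln, NULL, NULL, 20 Elm St, 16 Main St, NULL, 12 Hill Ln, 52 Hill Ln, 11 Elm St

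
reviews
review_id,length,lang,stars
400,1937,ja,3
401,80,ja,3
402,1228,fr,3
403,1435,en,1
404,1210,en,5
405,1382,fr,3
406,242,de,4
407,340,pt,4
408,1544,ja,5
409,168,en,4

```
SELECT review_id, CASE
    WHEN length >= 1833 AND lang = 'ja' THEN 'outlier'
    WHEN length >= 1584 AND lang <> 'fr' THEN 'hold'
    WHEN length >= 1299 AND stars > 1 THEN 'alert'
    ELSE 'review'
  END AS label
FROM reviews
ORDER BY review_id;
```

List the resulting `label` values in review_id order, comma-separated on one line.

outlier, review, review, review, review, alert, review, review, alert, review

review_id=400: length >= 1833 AND lang = 'ja' → outlier
review_id=401: ELSE → review
review_id=402: ELSE → review
review_id=403: ELSE → review
review_id=404: ELSE → review
review_id=405: length >= 1299 AND stars > 1 → alert
review_id=406: ELSE → review
review_id=407: ELSE → review
review_id=408: length >= 1299 AND stars > 1 → alert
review_id=409: ELSE → review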